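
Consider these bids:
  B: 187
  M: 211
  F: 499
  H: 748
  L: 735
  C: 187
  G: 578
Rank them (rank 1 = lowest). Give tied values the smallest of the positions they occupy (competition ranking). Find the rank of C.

Sorted (ascending): 187, 187, 211, 499, 578, 735, 748
The 2 values of 187 occupy positions 1–2 → each gets rank 1.
C has value 187 → rank 1.

1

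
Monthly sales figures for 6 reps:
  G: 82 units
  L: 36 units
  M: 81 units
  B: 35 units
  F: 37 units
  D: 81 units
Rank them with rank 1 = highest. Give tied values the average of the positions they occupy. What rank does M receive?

Sorted (descending): 82, 81, 81, 37, 36, 35
The 2 values of 81 occupy positions 2–3 → average rank (2+3)/2 = 2.5.
M has value 81 units → rank 2.5.

2.5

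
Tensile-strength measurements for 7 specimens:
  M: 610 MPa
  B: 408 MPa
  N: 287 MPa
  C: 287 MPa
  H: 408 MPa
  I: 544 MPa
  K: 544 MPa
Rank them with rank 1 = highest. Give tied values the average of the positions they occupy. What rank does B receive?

4.5

Sorted (descending): 610, 544, 544, 408, 408, 287, 287
The 2 values of 544 occupy positions 2–3 → average rank (2+3)/2 = 2.5.
The 2 values of 408 occupy positions 4–5 → average rank (4+5)/2 = 4.5.
The 2 values of 287 occupy positions 6–7 → average rank (6+7)/2 = 6.5.
B has value 408 MPa → rank 4.5.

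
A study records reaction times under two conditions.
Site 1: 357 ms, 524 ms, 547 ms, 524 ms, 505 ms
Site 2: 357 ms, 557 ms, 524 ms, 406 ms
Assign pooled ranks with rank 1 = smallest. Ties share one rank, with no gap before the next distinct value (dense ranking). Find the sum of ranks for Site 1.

17

Sorted (ascending): 357, 357, 406, 505, 524, 524, 524, 547, 557
The 2 values of 357 share dense rank 1.
The 3 values of 524 share dense rank 4.
Remaining distinct values take the next consecutive integers.
Site 1 values → pooled ranks: 357→1, 524→4, 547→5, 524→4, 505→3
Rank sum = 1 + 4 + 5 + 4 + 3 = 17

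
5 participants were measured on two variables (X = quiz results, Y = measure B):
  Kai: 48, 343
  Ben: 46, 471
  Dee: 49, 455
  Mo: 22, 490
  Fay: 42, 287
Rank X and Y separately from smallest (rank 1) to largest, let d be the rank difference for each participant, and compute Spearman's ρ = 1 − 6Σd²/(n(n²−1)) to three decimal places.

Ranks of variable 1: 4, 3, 5, 1, 2
Ranks of variable 2: 2, 4, 3, 5, 1
d = r₁ − r₂: 2, -1, 2, -4, 1
d²: 4, 1, 4, 16, 1; Σd² = 26
ρ = 1 − 6·26/(5·24) = 1 − 156/120 = -0.300

-0.300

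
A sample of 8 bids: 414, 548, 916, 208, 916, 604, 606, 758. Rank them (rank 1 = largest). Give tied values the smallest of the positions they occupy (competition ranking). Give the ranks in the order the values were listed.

7, 6, 1, 8, 1, 5, 4, 3

Sorted (descending): 916, 916, 758, 606, 604, 548, 414, 208
The 2 values of 916 occupy positions 1–2 → each gets rank 1.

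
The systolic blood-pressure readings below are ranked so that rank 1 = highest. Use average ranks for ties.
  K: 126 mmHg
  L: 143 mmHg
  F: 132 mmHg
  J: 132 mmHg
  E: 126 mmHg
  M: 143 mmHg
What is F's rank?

Sorted (descending): 143, 143, 132, 132, 126, 126
The 2 values of 143 occupy positions 1–2 → average rank (1+2)/2 = 1.5.
The 2 values of 132 occupy positions 3–4 → average rank (3+4)/2 = 3.5.
The 2 values of 126 occupy positions 5–6 → average rank (5+6)/2 = 5.5.
F has value 132 mmHg → rank 3.5.

3.5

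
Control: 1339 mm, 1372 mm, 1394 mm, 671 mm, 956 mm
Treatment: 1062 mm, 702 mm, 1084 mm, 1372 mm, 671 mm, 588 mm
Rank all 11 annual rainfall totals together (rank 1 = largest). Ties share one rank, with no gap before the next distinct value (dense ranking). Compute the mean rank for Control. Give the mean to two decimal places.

4.00

Sorted (descending): 1394, 1372, 1372, 1339, 1084, 1062, 956, 702, 671, 671, 588
The 2 values of 1372 share dense rank 2.
The 2 values of 671 share dense rank 8.
Remaining distinct values take the next consecutive integers.
Control values → pooled ranks: 1339→3, 1372→2, 1394→1, 671→8, 956→6
Mean rank = (3 + 2 + 1 + 8 + 6) / 5 = 4.00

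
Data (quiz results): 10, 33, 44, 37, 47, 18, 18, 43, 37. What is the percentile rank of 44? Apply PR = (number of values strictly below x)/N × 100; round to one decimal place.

77.8

N = 9.
Strictly below 44: 7. Equal to 44: 1.
PR = 7/9 × 100 = 77.8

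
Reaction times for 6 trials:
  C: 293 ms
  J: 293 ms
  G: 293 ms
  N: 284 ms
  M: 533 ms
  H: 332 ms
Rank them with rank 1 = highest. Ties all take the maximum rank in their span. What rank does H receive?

Sorted (descending): 533, 332, 293, 293, 293, 284
The 3 values of 293 occupy positions 3–5 → each gets rank 5.
H has value 332 ms → rank 2.

2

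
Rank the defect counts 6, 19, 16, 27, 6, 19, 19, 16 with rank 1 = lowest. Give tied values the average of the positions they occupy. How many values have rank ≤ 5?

4

Sorted (ascending): 6, 6, 16, 16, 19, 19, 19, 27
The 2 values of 6 occupy positions 1–2 → average rank (1+2)/2 = 1.5.
The 2 values of 16 occupy positions 3–4 → average rank (3+4)/2 = 3.5.
The 3 values of 19 occupy positions 5–7 → average rank 6.
Ranks ≤ 5: {1.5, 1.5, 3.5, 3.5} → 4 values.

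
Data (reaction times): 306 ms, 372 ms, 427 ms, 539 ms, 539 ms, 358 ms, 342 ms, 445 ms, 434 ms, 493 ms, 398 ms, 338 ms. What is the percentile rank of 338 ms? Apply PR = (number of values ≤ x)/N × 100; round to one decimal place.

N = 12.
Strictly below 338: 1. Equal to 338: 1.
PR = 2/12 × 100 = 16.7

16.7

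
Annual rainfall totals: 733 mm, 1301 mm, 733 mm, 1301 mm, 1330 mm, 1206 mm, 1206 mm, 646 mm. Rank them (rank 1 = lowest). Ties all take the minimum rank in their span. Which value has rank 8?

1330

Sorted (ascending): 646, 733, 733, 1206, 1206, 1301, 1301, 1330
The 2 values of 733 occupy positions 2–3 → each gets rank 2.
The 2 values of 1206 occupy positions 4–5 → each gets rank 4.
The 2 values of 1301 occupy positions 6–7 → each gets rank 6.
Rank 8 → value 1330.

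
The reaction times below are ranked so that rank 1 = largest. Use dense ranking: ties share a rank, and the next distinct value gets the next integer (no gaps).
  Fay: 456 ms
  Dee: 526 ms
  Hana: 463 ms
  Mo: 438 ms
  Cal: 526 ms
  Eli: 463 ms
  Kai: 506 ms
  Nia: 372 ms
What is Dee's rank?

1

Sorted (descending): 526, 526, 506, 463, 463, 456, 438, 372
The 2 values of 526 share dense rank 1.
The 2 values of 463 share dense rank 3.
Remaining distinct values take the next consecutive integers.
Dee has value 526 ms → rank 1.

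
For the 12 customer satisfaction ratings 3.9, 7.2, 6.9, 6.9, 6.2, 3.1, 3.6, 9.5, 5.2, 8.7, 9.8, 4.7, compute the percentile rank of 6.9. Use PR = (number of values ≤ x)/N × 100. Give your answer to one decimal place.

66.7

N = 12.
Strictly below 6.9: 6. Equal to 6.9: 2.
PR = 8/12 × 100 = 66.7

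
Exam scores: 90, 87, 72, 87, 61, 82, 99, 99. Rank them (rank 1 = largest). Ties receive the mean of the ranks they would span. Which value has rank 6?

82

Sorted (descending): 99, 99, 90, 87, 87, 82, 72, 61
The 2 values of 99 occupy positions 1–2 → average rank (1+2)/2 = 1.5.
The 2 values of 87 occupy positions 4–5 → average rank (4+5)/2 = 4.5.
Rank 6 → value 82.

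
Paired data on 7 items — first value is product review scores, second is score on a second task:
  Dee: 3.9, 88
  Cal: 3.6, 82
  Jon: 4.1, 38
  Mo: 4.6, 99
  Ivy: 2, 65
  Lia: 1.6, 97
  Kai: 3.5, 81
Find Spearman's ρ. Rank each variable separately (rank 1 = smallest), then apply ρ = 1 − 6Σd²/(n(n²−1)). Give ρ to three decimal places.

Ranks of variable 1: 5, 4, 6, 7, 2, 1, 3
Ranks of variable 2: 5, 4, 1, 7, 2, 6, 3
d = r₁ − r₂: 0, 0, 5, 0, 0, -5, 0
d²: 0, 0, 25, 0, 0, 25, 0; Σd² = 50
ρ = 1 − 6·50/(7·48) = 1 − 300/336 = 0.107

0.107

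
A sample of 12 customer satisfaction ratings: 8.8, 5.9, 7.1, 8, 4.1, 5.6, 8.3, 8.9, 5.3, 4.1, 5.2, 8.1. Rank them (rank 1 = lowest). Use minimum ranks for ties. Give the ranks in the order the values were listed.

Sorted (ascending): 4.1, 4.1, 5.2, 5.3, 5.6, 5.9, 7.1, 8, 8.1, 8.3, 8.8, 8.9
The 2 values of 4.1 occupy positions 1–2 → each gets rank 1.

11, 6, 7, 8, 1, 5, 10, 12, 4, 1, 3, 9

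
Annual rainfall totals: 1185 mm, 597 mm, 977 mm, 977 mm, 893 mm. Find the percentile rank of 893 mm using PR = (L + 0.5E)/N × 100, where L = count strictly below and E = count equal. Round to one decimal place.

N = 5.
Strictly below 893: 1. Equal to 893: 1.
PR = (1 + 0.5·1)/5 × 100 = 30.0

30.0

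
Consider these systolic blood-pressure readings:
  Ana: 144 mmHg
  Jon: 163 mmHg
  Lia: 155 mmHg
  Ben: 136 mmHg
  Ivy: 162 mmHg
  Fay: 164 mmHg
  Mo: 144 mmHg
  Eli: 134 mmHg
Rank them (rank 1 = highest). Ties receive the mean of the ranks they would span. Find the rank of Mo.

Sorted (descending): 164, 163, 162, 155, 144, 144, 136, 134
The 2 values of 144 occupy positions 5–6 → average rank (5+6)/2 = 5.5.
Mo has value 144 mmHg → rank 5.5.

5.5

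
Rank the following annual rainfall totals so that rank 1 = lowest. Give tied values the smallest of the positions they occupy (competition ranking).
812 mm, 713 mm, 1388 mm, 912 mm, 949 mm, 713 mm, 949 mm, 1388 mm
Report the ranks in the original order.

Sorted (ascending): 713, 713, 812, 912, 949, 949, 1388, 1388
The 2 values of 713 occupy positions 1–2 → each gets rank 1.
The 2 values of 949 occupy positions 5–6 → each gets rank 5.
The 2 values of 1388 occupy positions 7–8 → each gets rank 7.

3, 1, 7, 4, 5, 1, 5, 7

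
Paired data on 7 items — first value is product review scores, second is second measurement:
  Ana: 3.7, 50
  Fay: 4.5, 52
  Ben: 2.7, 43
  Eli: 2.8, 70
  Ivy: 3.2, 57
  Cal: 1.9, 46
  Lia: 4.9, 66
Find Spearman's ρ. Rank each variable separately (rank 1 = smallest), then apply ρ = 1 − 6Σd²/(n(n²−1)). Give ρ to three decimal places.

Ranks of variable 1: 5, 6, 2, 3, 4, 1, 7
Ranks of variable 2: 3, 4, 1, 7, 5, 2, 6
d = r₁ − r₂: 2, 2, 1, -4, -1, -1, 1
d²: 4, 4, 1, 16, 1, 1, 1; Σd² = 28
ρ = 1 − 6·28/(7·48) = 1 − 168/336 = 0.500

0.500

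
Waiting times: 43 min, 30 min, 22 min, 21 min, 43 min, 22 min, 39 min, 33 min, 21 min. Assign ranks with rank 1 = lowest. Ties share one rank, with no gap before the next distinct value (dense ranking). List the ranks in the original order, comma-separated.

6, 3, 2, 1, 6, 2, 5, 4, 1

Sorted (ascending): 21, 21, 22, 22, 30, 33, 39, 43, 43
The 2 values of 21 share dense rank 1.
The 2 values of 22 share dense rank 2.
The 2 values of 43 share dense rank 6.
Remaining distinct values take the next consecutive integers.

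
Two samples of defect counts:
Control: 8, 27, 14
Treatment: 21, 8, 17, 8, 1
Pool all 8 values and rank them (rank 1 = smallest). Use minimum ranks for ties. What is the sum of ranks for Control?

15

Sorted (ascending): 1, 8, 8, 8, 14, 17, 21, 27
The 3 values of 8 occupy positions 2–4 → each gets rank 2.
Control values → pooled ranks: 8→2, 27→8, 14→5
Rank sum = 2 + 8 + 5 = 15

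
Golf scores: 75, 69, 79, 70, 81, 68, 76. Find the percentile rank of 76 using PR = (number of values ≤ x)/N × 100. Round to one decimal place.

N = 7.
Strictly below 76: 4. Equal to 76: 1.
PR = 5/7 × 100 = 71.4

71.4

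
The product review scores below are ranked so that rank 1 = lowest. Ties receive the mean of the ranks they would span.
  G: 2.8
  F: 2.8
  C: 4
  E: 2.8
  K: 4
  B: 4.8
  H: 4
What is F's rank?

Sorted (ascending): 2.8, 2.8, 2.8, 4, 4, 4, 4.8
The 3 values of 2.8 occupy positions 1–3 → average rank 2.
The 3 values of 4 occupy positions 4–6 → average rank 5.
F has value 2.8 → rank 2.

2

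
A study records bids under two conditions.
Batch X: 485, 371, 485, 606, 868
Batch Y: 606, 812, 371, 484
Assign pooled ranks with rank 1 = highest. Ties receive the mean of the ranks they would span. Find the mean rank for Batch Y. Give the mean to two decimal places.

5.25

Sorted (descending): 868, 812, 606, 606, 485, 485, 484, 371, 371
The 2 values of 606 occupy positions 3–4 → average rank (3+4)/2 = 3.5.
The 2 values of 485 occupy positions 5–6 → average rank (5+6)/2 = 5.5.
The 2 values of 371 occupy positions 8–9 → average rank (8+9)/2 = 8.5.
Batch Y values → pooled ranks: 606→3.5, 812→2, 371→8.5, 484→7
Mean rank = (3.5 + 2 + 8.5 + 7) / 4 = 5.25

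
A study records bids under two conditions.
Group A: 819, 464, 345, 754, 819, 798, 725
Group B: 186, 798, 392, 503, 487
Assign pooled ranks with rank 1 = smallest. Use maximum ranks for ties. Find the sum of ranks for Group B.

Sorted (ascending): 186, 345, 392, 464, 487, 503, 725, 754, 798, 798, 819, 819
The 2 values of 798 occupy positions 9–10 → each gets rank 10.
The 2 values of 819 occupy positions 11–12 → each gets rank 12.
Group B values → pooled ranks: 186→1, 798→10, 392→3, 503→6, 487→5
Rank sum = 1 + 10 + 3 + 6 + 5 = 25

25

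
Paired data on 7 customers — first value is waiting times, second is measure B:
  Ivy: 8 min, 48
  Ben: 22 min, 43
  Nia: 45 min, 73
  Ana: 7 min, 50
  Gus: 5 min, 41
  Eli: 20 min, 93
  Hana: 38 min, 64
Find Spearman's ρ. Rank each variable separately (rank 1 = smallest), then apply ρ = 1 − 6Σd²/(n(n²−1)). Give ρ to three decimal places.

Ranks of variable 1: 3, 5, 7, 2, 1, 4, 6
Ranks of variable 2: 3, 2, 6, 4, 1, 7, 5
d = r₁ − r₂: 0, 3, 1, -2, 0, -3, 1
d²: 0, 9, 1, 4, 0, 9, 1; Σd² = 24
ρ = 1 − 6·24/(7·48) = 1 − 144/336 = 0.571

0.571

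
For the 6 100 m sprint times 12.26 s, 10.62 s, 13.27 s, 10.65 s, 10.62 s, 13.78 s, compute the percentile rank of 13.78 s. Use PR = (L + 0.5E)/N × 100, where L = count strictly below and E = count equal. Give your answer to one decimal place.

N = 6.
Strictly below 13.78: 5. Equal to 13.78: 1.
PR = (5 + 0.5·1)/6 × 100 = 91.7

91.7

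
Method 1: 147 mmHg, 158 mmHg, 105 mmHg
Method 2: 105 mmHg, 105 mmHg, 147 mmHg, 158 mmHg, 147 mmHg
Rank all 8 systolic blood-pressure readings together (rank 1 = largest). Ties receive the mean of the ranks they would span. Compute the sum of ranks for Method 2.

23.5

Sorted (descending): 158, 158, 147, 147, 147, 105, 105, 105
The 2 values of 158 occupy positions 1–2 → average rank (1+2)/2 = 1.5.
The 3 values of 147 occupy positions 3–5 → average rank 4.
The 3 values of 105 occupy positions 6–8 → average rank 7.
Method 2 values → pooled ranks: 105→7, 105→7, 147→4, 158→1.5, 147→4
Rank sum = 7 + 7 + 4 + 1.5 + 4 = 23.5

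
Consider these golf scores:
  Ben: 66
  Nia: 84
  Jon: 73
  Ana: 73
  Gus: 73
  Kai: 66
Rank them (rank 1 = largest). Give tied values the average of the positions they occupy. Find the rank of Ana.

3

Sorted (descending): 84, 73, 73, 73, 66, 66
The 3 values of 73 occupy positions 2–4 → average rank 3.
The 2 values of 66 occupy positions 5–6 → average rank (5+6)/2 = 5.5.
Ana has value 73 → rank 3.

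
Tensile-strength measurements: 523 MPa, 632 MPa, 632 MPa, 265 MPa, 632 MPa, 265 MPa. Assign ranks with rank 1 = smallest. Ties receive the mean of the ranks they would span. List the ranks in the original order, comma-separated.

3, 5, 5, 1.5, 5, 1.5

Sorted (ascending): 265, 265, 523, 632, 632, 632
The 2 values of 265 occupy positions 1–2 → average rank (1+2)/2 = 1.5.
The 3 values of 632 occupy positions 4–6 → average rank 5.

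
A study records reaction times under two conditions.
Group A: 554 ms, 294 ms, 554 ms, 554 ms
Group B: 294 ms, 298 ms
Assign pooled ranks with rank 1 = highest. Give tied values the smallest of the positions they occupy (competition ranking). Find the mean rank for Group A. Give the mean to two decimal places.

2.00

Sorted (descending): 554, 554, 554, 298, 294, 294
The 3 values of 554 occupy positions 1–3 → each gets rank 1.
The 2 values of 294 occupy positions 5–6 → each gets rank 5.
Group A values → pooled ranks: 554→1, 294→5, 554→1, 554→1
Mean rank = (1 + 5 + 1 + 1) / 4 = 2.00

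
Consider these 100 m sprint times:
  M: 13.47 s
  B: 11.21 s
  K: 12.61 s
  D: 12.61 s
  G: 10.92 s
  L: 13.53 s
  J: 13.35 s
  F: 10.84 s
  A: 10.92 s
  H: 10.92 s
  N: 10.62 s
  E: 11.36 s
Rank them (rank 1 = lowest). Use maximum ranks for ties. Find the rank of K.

Sorted (ascending): 10.62, 10.84, 10.92, 10.92, 10.92, 11.21, 11.36, 12.61, 12.61, 13.35, 13.47, 13.53
The 3 values of 10.92 occupy positions 3–5 → each gets rank 5.
The 2 values of 12.61 occupy positions 8–9 → each gets rank 9.
K has value 12.61 s → rank 9.

9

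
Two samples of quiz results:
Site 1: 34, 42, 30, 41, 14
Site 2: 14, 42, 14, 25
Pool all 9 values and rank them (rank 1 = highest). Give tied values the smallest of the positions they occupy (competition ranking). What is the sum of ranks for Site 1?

Sorted (descending): 42, 42, 41, 34, 30, 25, 14, 14, 14
The 2 values of 42 occupy positions 1–2 → each gets rank 1.
The 3 values of 14 occupy positions 7–9 → each gets rank 7.
Site 1 values → pooled ranks: 34→4, 42→1, 30→5, 41→3, 14→7
Rank sum = 4 + 1 + 5 + 3 + 7 = 20

20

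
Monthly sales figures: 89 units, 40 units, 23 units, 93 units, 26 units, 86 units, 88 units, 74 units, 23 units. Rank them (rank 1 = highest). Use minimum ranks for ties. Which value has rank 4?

86

Sorted (descending): 93, 89, 88, 86, 74, 40, 26, 23, 23
The 2 values of 23 occupy positions 8–9 → each gets rank 8.
Rank 4 → value 86.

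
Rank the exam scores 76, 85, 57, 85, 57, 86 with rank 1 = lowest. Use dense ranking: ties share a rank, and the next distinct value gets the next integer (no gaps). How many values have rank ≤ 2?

Sorted (ascending): 57, 57, 76, 85, 85, 86
The 2 values of 57 share dense rank 1.
The 2 values of 85 share dense rank 3.
Remaining distinct values take the next consecutive integers.
Ranks ≤ 2: {1, 1, 2} → 3 values.

3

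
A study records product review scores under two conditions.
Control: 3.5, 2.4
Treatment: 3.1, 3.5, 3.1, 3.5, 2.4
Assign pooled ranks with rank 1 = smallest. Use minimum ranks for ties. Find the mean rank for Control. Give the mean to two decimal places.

Sorted (ascending): 2.4, 2.4, 3.1, 3.1, 3.5, 3.5, 3.5
The 2 values of 2.4 occupy positions 1–2 → each gets rank 1.
The 2 values of 3.1 occupy positions 3–4 → each gets rank 3.
The 3 values of 3.5 occupy positions 5–7 → each gets rank 5.
Control values → pooled ranks: 3.5→5, 2.4→1
Mean rank = (5 + 1) / 2 = 3.00

3.00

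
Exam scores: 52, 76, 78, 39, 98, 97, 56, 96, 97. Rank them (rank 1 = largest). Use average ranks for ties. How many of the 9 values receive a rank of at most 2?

Sorted (descending): 98, 97, 97, 96, 78, 76, 56, 52, 39
The 2 values of 97 occupy positions 2–3 → average rank (2+3)/2 = 2.5.
Ranks ≤ 2: {1} → 1 value.

1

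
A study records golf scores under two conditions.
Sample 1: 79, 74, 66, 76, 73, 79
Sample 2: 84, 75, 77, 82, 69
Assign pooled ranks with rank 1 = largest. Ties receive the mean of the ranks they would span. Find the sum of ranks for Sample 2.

25

Sorted (descending): 84, 82, 79, 79, 77, 76, 75, 74, 73, 69, 66
The 2 values of 79 occupy positions 3–4 → average rank (3+4)/2 = 3.5.
Sample 2 values → pooled ranks: 84→1, 75→7, 77→5, 82→2, 69→10
Rank sum = 1 + 7 + 5 + 2 + 10 = 25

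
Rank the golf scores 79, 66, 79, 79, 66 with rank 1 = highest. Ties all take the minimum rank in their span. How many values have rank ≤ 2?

3

Sorted (descending): 79, 79, 79, 66, 66
The 3 values of 79 occupy positions 1–3 → each gets rank 1.
The 2 values of 66 occupy positions 4–5 → each gets rank 4.
Ranks ≤ 2: {1, 1, 1} → 3 values.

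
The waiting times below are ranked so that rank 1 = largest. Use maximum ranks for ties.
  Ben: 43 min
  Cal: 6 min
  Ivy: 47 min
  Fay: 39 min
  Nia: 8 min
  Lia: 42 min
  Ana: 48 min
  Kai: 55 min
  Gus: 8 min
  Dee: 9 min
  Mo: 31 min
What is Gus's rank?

Sorted (descending): 55, 48, 47, 43, 42, 39, 31, 9, 8, 8, 6
The 2 values of 8 occupy positions 9–10 → each gets rank 10.
Gus has value 8 min → rank 10.

10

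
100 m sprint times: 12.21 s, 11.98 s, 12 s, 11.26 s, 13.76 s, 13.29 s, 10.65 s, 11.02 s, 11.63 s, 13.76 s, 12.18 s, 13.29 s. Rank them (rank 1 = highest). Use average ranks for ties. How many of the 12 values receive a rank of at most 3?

Sorted (descending): 13.76, 13.76, 13.29, 13.29, 12.21, 12.18, 12, 11.98, 11.63, 11.26, 11.02, 10.65
The 2 values of 13.76 occupy positions 1–2 → average rank (1+2)/2 = 1.5.
The 2 values of 13.29 occupy positions 3–4 → average rank (3+4)/2 = 3.5.
Ranks ≤ 3: {1.5, 1.5} → 2 values.

2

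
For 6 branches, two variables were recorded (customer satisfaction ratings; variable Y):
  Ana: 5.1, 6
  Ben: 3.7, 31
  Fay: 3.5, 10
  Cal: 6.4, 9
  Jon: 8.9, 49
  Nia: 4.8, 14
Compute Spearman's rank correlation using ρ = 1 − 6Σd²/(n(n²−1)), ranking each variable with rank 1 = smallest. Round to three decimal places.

Ranks of variable 1: 4, 2, 1, 5, 6, 3
Ranks of variable 2: 1, 5, 3, 2, 6, 4
d = r₁ − r₂: 3, -3, -2, 3, 0, -1
d²: 9, 9, 4, 9, 0, 1; Σd² = 32
ρ = 1 − 6·32/(6·35) = 1 − 192/210 = 0.086

0.086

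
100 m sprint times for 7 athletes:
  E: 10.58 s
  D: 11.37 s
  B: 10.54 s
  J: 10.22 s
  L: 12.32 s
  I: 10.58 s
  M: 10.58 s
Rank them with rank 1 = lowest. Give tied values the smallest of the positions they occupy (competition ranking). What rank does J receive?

Sorted (ascending): 10.22, 10.54, 10.58, 10.58, 10.58, 11.37, 12.32
The 3 values of 10.58 occupy positions 3–5 → each gets rank 3.
J has value 10.22 s → rank 1.

1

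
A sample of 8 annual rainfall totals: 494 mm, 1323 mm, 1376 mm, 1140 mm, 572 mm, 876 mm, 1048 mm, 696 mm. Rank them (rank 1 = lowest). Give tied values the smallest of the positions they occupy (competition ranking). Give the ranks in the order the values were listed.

Sorted (ascending): 494, 572, 696, 876, 1048, 1140, 1323, 1376
No ties — each value takes its position as its rank.

1, 7, 8, 6, 2, 4, 5, 3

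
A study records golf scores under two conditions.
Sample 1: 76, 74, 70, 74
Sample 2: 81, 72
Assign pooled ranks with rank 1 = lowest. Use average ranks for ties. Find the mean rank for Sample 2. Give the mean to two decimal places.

Sorted (ascending): 70, 72, 74, 74, 76, 81
The 2 values of 74 occupy positions 3–4 → average rank (3+4)/2 = 3.5.
Sample 2 values → pooled ranks: 81→6, 72→2
Mean rank = (6 + 2) / 2 = 4.00

4.00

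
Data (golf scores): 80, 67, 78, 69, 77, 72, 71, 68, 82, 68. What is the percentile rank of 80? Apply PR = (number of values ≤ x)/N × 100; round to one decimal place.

N = 10.
Strictly below 80: 8. Equal to 80: 1.
PR = 9/10 × 100 = 90.0

90.0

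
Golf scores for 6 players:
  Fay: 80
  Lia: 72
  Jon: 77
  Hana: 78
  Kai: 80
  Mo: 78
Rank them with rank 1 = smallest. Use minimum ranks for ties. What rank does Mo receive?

3

Sorted (ascending): 72, 77, 78, 78, 80, 80
The 2 values of 78 occupy positions 3–4 → each gets rank 3.
The 2 values of 80 occupy positions 5–6 → each gets rank 5.
Mo has value 78 → rank 3.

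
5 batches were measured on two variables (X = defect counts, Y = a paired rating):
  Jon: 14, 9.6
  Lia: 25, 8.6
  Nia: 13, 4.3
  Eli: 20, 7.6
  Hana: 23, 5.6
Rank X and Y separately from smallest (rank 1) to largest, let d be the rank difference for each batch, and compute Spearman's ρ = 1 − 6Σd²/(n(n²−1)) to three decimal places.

0.300

Ranks of variable 1: 2, 5, 1, 3, 4
Ranks of variable 2: 5, 4, 1, 3, 2
d = r₁ − r₂: -3, 1, 0, 0, 2
d²: 9, 1, 0, 0, 4; Σd² = 14
ρ = 1 − 6·14/(5·24) = 1 − 84/120 = 0.300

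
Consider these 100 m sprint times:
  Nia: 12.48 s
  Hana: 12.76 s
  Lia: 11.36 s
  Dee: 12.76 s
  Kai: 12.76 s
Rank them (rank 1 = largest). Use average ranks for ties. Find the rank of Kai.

Sorted (descending): 12.76, 12.76, 12.76, 12.48, 11.36
The 3 values of 12.76 occupy positions 1–3 → average rank 2.
Kai has value 12.76 s → rank 2.

2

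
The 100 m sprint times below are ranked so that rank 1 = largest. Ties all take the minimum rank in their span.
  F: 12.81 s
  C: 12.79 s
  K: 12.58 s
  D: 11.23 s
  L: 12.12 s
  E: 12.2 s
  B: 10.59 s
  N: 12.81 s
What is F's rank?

Sorted (descending): 12.81, 12.81, 12.79, 12.58, 12.2, 12.12, 11.23, 10.59
The 2 values of 12.81 occupy positions 1–2 → each gets rank 1.
F has value 12.81 s → rank 1.

1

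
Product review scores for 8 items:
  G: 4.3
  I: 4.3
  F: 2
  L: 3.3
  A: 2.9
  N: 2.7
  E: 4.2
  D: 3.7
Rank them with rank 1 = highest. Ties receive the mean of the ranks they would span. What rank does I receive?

1.5

Sorted (descending): 4.3, 4.3, 4.2, 3.7, 3.3, 2.9, 2.7, 2
The 2 values of 4.3 occupy positions 1–2 → average rank (1+2)/2 = 1.5.
I has value 4.3 → rank 1.5.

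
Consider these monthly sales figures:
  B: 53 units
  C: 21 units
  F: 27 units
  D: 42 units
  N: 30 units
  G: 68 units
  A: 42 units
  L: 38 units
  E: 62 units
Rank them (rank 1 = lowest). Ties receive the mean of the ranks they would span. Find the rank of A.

5.5

Sorted (ascending): 21, 27, 30, 38, 42, 42, 53, 62, 68
The 2 values of 42 occupy positions 5–6 → average rank (5+6)/2 = 5.5.
A has value 42 units → rank 5.5.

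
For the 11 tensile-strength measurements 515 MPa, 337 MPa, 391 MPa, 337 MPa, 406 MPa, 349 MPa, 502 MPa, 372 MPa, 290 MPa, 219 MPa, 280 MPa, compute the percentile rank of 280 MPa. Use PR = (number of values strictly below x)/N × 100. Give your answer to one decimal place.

N = 11.
Strictly below 280: 1. Equal to 280: 1.
PR = 1/11 × 100 = 9.1

9.1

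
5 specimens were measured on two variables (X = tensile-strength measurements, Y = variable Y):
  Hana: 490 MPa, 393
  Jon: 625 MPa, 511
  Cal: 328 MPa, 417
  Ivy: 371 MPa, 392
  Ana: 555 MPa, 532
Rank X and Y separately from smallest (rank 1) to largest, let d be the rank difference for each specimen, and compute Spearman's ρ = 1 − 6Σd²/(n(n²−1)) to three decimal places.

Ranks of variable 1: 3, 5, 1, 2, 4
Ranks of variable 2: 2, 4, 3, 1, 5
d = r₁ − r₂: 1, 1, -2, 1, -1
d²: 1, 1, 4, 1, 1; Σd² = 8
ρ = 1 − 6·8/(5·24) = 1 − 48/120 = 0.600

0.600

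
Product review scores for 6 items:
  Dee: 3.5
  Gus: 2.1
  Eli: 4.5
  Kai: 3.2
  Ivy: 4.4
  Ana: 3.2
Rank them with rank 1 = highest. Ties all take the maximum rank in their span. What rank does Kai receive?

5

Sorted (descending): 4.5, 4.4, 3.5, 3.2, 3.2, 2.1
The 2 values of 3.2 occupy positions 4–5 → each gets rank 5.
Kai has value 3.2 → rank 5.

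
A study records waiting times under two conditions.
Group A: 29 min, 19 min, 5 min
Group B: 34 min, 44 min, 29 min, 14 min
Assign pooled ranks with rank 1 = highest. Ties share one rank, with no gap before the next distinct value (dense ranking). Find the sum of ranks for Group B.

11

Sorted (descending): 44, 34, 29, 29, 19, 14, 5
The 2 values of 29 share dense rank 3.
Remaining distinct values take the next consecutive integers.
Group B values → pooled ranks: 34→2, 44→1, 29→3, 14→5
Rank sum = 2 + 1 + 3 + 5 = 11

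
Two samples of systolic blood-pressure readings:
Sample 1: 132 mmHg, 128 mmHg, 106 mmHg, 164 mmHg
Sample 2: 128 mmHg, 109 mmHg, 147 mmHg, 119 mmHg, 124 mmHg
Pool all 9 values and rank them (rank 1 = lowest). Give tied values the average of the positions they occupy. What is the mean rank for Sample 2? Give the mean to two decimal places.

4.50

Sorted (ascending): 106, 109, 119, 124, 128, 128, 132, 147, 164
The 2 values of 128 occupy positions 5–6 → average rank (5+6)/2 = 5.5.
Sample 2 values → pooled ranks: 128→5.5, 109→2, 147→8, 119→3, 124→4
Mean rank = (5.5 + 2 + 8 + 3 + 4) / 5 = 4.50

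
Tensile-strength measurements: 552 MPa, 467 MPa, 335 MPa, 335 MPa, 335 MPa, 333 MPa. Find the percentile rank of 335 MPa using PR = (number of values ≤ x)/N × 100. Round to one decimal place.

66.7

N = 6.
Strictly below 335: 1. Equal to 335: 3.
PR = 4/6 × 100 = 66.7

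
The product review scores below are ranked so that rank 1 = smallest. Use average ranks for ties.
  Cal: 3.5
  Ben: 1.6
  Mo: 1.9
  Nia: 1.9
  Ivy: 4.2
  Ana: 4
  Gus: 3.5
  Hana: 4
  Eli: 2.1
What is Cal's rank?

5.5

Sorted (ascending): 1.6, 1.9, 1.9, 2.1, 3.5, 3.5, 4, 4, 4.2
The 2 values of 1.9 occupy positions 2–3 → average rank (2+3)/2 = 2.5.
The 2 values of 3.5 occupy positions 5–6 → average rank (5+6)/2 = 5.5.
The 2 values of 4 occupy positions 7–8 → average rank (7+8)/2 = 7.5.
Cal has value 3.5 → rank 5.5.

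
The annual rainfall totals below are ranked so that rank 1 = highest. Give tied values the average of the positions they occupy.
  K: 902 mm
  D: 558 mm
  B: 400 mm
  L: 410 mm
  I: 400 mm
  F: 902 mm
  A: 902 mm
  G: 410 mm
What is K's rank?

Sorted (descending): 902, 902, 902, 558, 410, 410, 400, 400
The 3 values of 902 occupy positions 1–3 → average rank 2.
The 2 values of 410 occupy positions 5–6 → average rank (5+6)/2 = 5.5.
The 2 values of 400 occupy positions 7–8 → average rank (7+8)/2 = 7.5.
K has value 902 mm → rank 2.

2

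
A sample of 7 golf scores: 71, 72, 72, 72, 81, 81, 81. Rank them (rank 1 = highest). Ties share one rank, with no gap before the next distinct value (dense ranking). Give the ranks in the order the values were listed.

Sorted (descending): 81, 81, 81, 72, 72, 72, 71
The 3 values of 81 share dense rank 1.
The 3 values of 72 share dense rank 2.
Remaining distinct values take the next consecutive integers.

3, 2, 2, 2, 1, 1, 1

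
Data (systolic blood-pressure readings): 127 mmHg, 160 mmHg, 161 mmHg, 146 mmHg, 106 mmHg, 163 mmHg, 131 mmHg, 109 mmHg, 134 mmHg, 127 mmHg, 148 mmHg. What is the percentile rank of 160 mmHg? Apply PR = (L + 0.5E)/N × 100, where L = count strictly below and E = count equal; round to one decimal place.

N = 11.
Strictly below 160: 8. Equal to 160: 1.
PR = (8 + 0.5·1)/11 × 100 = 77.3

77.3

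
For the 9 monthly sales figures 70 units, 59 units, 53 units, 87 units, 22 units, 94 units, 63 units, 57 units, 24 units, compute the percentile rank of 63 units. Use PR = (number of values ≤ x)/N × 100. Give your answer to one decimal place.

66.7

N = 9.
Strictly below 63: 5. Equal to 63: 1.
PR = 6/9 × 100 = 66.7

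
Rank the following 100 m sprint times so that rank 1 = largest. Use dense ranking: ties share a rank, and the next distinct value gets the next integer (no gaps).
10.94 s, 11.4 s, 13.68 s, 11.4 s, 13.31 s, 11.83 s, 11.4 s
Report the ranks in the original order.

Sorted (descending): 13.68, 13.31, 11.83, 11.4, 11.4, 11.4, 10.94
The 3 values of 11.4 share dense rank 4.
Remaining distinct values take the next consecutive integers.

5, 4, 1, 4, 2, 3, 4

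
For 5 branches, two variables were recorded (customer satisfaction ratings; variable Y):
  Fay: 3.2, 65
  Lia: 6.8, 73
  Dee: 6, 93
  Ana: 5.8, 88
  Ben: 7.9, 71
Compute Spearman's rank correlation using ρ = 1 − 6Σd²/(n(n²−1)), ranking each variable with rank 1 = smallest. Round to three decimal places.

Ranks of variable 1: 1, 4, 3, 2, 5
Ranks of variable 2: 1, 3, 5, 4, 2
d = r₁ − r₂: 0, 1, -2, -2, 3
d²: 0, 1, 4, 4, 9; Σd² = 18
ρ = 1 − 6·18/(5·24) = 1 − 108/120 = 0.100

0.100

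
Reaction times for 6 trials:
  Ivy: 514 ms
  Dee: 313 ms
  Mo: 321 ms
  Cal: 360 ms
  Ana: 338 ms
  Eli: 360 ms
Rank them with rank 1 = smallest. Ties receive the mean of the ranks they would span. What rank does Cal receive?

Sorted (ascending): 313, 321, 338, 360, 360, 514
The 2 values of 360 occupy positions 4–5 → average rank (4+5)/2 = 4.5.
Cal has value 360 ms → rank 4.5.

4.5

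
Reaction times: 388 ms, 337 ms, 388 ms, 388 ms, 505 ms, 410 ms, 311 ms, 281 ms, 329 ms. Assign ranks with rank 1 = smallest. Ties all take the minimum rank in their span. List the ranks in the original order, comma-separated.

Sorted (ascending): 281, 311, 329, 337, 388, 388, 388, 410, 505
The 3 values of 388 occupy positions 5–7 → each gets rank 5.

5, 4, 5, 5, 9, 8, 2, 1, 3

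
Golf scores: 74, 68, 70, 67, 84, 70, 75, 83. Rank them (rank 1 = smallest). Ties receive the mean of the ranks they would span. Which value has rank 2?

Sorted (ascending): 67, 68, 70, 70, 74, 75, 83, 84
The 2 values of 70 occupy positions 3–4 → average rank (3+4)/2 = 3.5.
Rank 2 → value 68.

68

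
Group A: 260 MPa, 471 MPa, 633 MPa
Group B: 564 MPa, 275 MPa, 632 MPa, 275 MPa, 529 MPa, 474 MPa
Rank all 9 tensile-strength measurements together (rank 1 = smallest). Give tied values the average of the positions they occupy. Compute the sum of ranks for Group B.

Sorted (ascending): 260, 275, 275, 471, 474, 529, 564, 632, 633
The 2 values of 275 occupy positions 2–3 → average rank (2+3)/2 = 2.5.
Group B values → pooled ranks: 564→7, 275→2.5, 632→8, 275→2.5, 529→6, 474→5
Rank sum = 7 + 2.5 + 8 + 2.5 + 6 + 5 = 31

31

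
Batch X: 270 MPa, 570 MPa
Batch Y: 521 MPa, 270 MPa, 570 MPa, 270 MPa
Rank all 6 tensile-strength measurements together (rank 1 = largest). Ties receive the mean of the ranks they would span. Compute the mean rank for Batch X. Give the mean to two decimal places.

Sorted (descending): 570, 570, 521, 270, 270, 270
The 2 values of 570 occupy positions 1–2 → average rank (1+2)/2 = 1.5.
The 3 values of 270 occupy positions 4–6 → average rank 5.
Batch X values → pooled ranks: 270→5, 570→1.5
Mean rank = (5 + 1.5) / 2 = 3.25

3.25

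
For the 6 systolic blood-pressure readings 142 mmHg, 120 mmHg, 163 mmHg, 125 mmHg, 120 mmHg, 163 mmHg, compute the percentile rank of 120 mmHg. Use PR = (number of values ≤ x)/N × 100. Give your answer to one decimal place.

N = 6.
Strictly below 120: 0. Equal to 120: 2.
PR = 2/6 × 100 = 33.3

33.3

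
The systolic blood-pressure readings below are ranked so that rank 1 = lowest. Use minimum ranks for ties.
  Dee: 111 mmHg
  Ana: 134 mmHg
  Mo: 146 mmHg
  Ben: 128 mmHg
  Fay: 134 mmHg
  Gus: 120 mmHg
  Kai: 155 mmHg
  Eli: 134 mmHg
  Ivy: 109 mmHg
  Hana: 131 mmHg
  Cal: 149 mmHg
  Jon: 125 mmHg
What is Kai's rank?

12

Sorted (ascending): 109, 111, 120, 125, 128, 131, 134, 134, 134, 146, 149, 155
The 3 values of 134 occupy positions 7–9 → each gets rank 7.
Kai has value 155 mmHg → rank 12.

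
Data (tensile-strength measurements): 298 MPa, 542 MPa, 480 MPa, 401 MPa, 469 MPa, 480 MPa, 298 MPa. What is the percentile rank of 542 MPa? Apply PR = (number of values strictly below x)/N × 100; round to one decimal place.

N = 7.
Strictly below 542: 6. Equal to 542: 1.
PR = 6/7 × 100 = 85.7

85.7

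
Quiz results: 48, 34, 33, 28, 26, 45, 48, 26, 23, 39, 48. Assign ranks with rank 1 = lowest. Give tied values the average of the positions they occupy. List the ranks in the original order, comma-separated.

10, 6, 5, 4, 2.5, 8, 10, 2.5, 1, 7, 10

Sorted (ascending): 23, 26, 26, 28, 33, 34, 39, 45, 48, 48, 48
The 2 values of 26 occupy positions 2–3 → average rank (2+3)/2 = 2.5.
The 3 values of 48 occupy positions 9–11 → average rank 10.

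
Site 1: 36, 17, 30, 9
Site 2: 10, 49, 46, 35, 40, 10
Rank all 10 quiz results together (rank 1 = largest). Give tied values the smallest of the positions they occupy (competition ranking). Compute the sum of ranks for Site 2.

27

Sorted (descending): 49, 46, 40, 36, 35, 30, 17, 10, 10, 9
The 2 values of 10 occupy positions 8–9 → each gets rank 8.
Site 2 values → pooled ranks: 10→8, 49→1, 46→2, 35→5, 40→3, 10→8
Rank sum = 8 + 1 + 2 + 5 + 3 + 8 = 27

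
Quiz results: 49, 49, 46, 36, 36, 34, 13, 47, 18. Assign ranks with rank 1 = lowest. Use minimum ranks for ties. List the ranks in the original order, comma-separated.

8, 8, 6, 4, 4, 3, 1, 7, 2

Sorted (ascending): 13, 18, 34, 36, 36, 46, 47, 49, 49
The 2 values of 36 occupy positions 4–5 → each gets rank 4.
The 2 values of 49 occupy positions 8–9 → each gets rank 8.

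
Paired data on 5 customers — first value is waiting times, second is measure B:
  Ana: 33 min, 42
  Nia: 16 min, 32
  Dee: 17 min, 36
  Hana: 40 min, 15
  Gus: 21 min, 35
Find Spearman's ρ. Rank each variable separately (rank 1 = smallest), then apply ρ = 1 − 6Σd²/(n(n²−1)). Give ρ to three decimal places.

Ranks of variable 1: 4, 1, 2, 5, 3
Ranks of variable 2: 5, 2, 4, 1, 3
d = r₁ − r₂: -1, -1, -2, 4, 0
d²: 1, 1, 4, 16, 0; Σd² = 22
ρ = 1 − 6·22/(5·24) = 1 − 132/120 = -0.100

-0.100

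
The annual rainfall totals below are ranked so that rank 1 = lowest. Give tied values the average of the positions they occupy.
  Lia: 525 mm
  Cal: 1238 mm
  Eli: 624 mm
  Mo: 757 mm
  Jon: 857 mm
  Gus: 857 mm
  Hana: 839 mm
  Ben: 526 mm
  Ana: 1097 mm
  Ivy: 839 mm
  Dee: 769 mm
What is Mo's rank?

Sorted (ascending): 525, 526, 624, 757, 769, 839, 839, 857, 857, 1097, 1238
The 2 values of 839 occupy positions 6–7 → average rank (6+7)/2 = 6.5.
The 2 values of 857 occupy positions 8–9 → average rank (8+9)/2 = 8.5.
Mo has value 757 mm → rank 4.

4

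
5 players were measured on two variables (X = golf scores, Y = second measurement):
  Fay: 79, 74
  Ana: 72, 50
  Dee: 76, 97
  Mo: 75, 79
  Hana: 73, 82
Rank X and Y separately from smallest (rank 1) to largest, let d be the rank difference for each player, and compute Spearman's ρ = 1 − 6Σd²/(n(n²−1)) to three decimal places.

0.300

Ranks of variable 1: 5, 1, 4, 3, 2
Ranks of variable 2: 2, 1, 5, 3, 4
d = r₁ − r₂: 3, 0, -1, 0, -2
d²: 9, 0, 1, 0, 4; Σd² = 14
ρ = 1 − 6·14/(5·24) = 1 − 84/120 = 0.300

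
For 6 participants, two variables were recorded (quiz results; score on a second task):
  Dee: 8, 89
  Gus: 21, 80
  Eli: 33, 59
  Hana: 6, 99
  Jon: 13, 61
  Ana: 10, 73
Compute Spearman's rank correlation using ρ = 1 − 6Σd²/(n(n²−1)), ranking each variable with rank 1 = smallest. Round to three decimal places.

-0.829

Ranks of variable 1: 2, 5, 6, 1, 4, 3
Ranks of variable 2: 5, 4, 1, 6, 2, 3
d = r₁ − r₂: -3, 1, 5, -5, 2, 0
d²: 9, 1, 25, 25, 4, 0; Σd² = 64
ρ = 1 − 6·64/(6·35) = 1 − 384/210 = -0.829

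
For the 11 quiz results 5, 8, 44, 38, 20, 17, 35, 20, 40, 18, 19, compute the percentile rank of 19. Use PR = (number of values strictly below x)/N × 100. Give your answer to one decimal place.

N = 11.
Strictly below 19: 4. Equal to 19: 1.
PR = 4/11 × 100 = 36.4

36.4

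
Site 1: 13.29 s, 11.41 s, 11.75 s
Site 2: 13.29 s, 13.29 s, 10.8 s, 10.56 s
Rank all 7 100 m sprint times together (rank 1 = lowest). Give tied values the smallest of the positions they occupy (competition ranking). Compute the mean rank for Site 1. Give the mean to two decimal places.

Sorted (ascending): 10.56, 10.8, 11.41, 11.75, 13.29, 13.29, 13.29
The 3 values of 13.29 occupy positions 5–7 → each gets rank 5.
Site 1 values → pooled ranks: 13.29→5, 11.41→3, 11.75→4
Mean rank = (5 + 3 + 4) / 3 = 4.00

4.00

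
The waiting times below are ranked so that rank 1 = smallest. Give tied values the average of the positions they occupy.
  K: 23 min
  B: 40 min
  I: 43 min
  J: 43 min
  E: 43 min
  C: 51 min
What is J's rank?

4

Sorted (ascending): 23, 40, 43, 43, 43, 51
The 3 values of 43 occupy positions 3–5 → average rank 4.
J has value 43 min → rank 4.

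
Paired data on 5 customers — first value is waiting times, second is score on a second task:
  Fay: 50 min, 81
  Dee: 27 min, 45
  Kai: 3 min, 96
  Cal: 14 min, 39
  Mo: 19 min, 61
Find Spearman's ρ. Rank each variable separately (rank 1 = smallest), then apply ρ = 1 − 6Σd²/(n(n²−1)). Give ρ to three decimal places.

Ranks of variable 1: 5, 4, 1, 2, 3
Ranks of variable 2: 4, 2, 5, 1, 3
d = r₁ − r₂: 1, 2, -4, 1, 0
d²: 1, 4, 16, 1, 0; Σd² = 22
ρ = 1 − 6·22/(5·24) = 1 − 132/120 = -0.100

-0.100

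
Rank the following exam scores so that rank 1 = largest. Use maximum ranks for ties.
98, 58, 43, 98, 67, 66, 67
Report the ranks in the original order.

Sorted (descending): 98, 98, 67, 67, 66, 58, 43
The 2 values of 98 occupy positions 1–2 → each gets rank 2.
The 2 values of 67 occupy positions 3–4 → each gets rank 4.

2, 6, 7, 2, 4, 5, 4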